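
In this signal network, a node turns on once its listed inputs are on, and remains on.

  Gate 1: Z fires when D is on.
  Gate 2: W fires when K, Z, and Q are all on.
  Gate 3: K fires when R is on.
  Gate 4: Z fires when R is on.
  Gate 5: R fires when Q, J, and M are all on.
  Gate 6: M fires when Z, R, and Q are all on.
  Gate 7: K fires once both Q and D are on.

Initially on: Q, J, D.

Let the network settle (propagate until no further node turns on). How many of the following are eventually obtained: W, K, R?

Gate 7: Q and D on → K on.
Gate 1: D on → Z on.
K, Z, and Q are on, so W fires (Gate 2).
W: reached.
K: reached.
R would need Q, J, and M (Gate 5), but M never turns on.
Reached: W and K — 2 of the 3.

2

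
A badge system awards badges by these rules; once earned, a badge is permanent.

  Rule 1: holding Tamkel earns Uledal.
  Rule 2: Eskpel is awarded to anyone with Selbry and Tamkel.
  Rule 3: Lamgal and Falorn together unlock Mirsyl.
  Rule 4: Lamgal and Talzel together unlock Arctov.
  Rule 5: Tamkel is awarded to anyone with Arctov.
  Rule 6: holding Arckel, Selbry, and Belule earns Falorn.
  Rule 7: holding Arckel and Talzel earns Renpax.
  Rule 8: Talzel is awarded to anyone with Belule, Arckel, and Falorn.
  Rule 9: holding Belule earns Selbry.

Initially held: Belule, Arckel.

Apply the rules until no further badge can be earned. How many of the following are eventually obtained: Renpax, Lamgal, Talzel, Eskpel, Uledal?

With Belule, Selbry is earned (Rule 9).
With Arckel, Selbry, and Belule, Falorn is earned (Rule 6).
With Belule, Arckel, and Falorn, Talzel is earned (Rule 8).
With Arckel and Talzel, Renpax is earned (Rule 7).
Renpax: reached.
No rule produces Lamgal, and it is not given.
Talzel: reached.
Eskpel would need Selbry and Tamkel (Rule 2), but Tamkel is never earned.
Uledal would need Tamkel (Rule 1), but Tamkel is never earned.
Reached: Renpax and Talzel — 2 of the 5.

2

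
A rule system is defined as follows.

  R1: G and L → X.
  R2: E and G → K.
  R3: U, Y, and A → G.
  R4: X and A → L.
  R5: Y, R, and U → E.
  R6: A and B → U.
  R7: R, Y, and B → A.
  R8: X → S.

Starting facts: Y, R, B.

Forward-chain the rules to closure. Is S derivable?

S would need X (R8), but X is never established.

No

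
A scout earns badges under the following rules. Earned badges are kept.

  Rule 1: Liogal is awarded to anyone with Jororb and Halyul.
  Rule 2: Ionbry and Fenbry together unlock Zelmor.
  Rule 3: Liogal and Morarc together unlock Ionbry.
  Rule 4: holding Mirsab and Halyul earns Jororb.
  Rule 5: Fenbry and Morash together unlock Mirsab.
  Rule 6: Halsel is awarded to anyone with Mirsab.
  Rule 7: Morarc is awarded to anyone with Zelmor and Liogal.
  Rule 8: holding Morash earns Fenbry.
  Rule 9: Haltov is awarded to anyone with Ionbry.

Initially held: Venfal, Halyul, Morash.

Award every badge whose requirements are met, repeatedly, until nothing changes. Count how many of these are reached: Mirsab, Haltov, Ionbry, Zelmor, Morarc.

1

With Morash, Fenbry is earned (Rule 8).
With Fenbry and Morash, Mirsab is earned (Rule 5).
Mirsab: reached.
Haltov would need Ionbry (Rule 9), but Ionbry is never earned.
Ionbry would need Liogal and Morarc (Rule 3), but Morarc is never earned.
Zelmor would need Ionbry and Fenbry (Rule 2), but Ionbry is never earned.
Morarc would need Zelmor and Liogal (Rule 7), but Zelmor is never earned.
Reached: Mirsab — 1 of the 5.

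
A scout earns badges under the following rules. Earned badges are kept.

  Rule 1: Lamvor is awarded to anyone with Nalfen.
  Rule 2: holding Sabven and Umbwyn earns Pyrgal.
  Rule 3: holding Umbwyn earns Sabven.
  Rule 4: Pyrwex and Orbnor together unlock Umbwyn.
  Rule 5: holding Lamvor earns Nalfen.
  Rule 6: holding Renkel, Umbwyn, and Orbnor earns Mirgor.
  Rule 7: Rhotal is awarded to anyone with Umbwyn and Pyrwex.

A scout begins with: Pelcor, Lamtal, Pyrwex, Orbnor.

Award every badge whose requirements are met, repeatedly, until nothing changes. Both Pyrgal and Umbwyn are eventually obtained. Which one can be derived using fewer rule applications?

Umbwyn

Umbwyn: With Pyrwex and Orbnor, Umbwyn is earned (Rule 4). [1 rule application]
Pyrgal: With Pyrwex and Orbnor, Umbwyn is earned (Rule 4). With Umbwyn, Sabven is earned (Rule 3). With Sabven and Umbwyn, Pyrgal is earned (Rule 2). [3 rule applications]
Umbwyn needs fewer.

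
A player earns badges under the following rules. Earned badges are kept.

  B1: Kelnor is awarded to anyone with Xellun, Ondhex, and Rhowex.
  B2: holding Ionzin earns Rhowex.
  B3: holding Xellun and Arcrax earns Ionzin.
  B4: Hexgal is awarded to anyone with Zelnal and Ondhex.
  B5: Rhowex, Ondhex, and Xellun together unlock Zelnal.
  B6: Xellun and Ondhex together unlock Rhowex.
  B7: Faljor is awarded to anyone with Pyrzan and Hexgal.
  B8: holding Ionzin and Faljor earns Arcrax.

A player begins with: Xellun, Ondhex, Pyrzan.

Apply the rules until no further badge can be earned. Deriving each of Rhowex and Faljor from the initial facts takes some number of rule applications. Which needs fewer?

Rhowex

Rhowex: With Xellun and Ondhex, Rhowex is earned (B6). [1 rule application]
Faljor: With Xellun and Ondhex, Rhowex is earned (B6). With Rhowex, Ondhex, and Xellun, Zelnal is earned (B5). With Zelnal and Ondhex, Hexgal is earned (B4). With Pyrzan and Hexgal, Faljor is earned (B7). [4 rule applications]
Rhowex needs fewer.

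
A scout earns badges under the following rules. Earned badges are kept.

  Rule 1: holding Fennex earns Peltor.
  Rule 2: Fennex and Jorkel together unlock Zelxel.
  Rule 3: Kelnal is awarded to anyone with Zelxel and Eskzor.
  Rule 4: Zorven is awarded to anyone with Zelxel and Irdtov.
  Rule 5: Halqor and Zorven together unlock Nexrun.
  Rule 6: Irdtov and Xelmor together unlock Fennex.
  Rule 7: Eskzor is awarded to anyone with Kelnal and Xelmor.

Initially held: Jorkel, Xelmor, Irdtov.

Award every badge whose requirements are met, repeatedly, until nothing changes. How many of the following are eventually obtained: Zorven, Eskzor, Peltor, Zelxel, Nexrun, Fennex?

With Irdtov and Xelmor, Fennex is earned (Rule 6).
With Fennex, Peltor is earned (Rule 1).
With Fennex and Jorkel, Zelxel is earned (Rule 2).
With Zelxel and Irdtov, Zorven is earned (Rule 4).
Zorven: reached.
Eskzor would need Kelnal and Xelmor (Rule 7), but Kelnal is never earned.
Peltor: reached.
Zelxel: reached.
Nexrun would need Halqor and Zorven (Rule 5), but Halqor is never earned.
Fennex: reached.
Reached: Zorven, Peltor, Zelxel, and Fennex — 4 of the 6.

4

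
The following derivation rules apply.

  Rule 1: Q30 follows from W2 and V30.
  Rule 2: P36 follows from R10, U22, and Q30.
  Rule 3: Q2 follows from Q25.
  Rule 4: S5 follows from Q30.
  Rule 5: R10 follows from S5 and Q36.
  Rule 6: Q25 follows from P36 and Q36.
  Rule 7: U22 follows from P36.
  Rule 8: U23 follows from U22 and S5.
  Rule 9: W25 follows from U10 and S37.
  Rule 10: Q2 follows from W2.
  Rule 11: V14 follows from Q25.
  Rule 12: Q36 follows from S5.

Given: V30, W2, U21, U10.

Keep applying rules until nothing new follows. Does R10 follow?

W2 and V30 hold, so Q30 follows (Rule 1).
Q30 holds, so S5 follows (Rule 4).
From S5, Rule 12 gives Q36.
From S5 and Q36, Rule 5 gives R10.

Yes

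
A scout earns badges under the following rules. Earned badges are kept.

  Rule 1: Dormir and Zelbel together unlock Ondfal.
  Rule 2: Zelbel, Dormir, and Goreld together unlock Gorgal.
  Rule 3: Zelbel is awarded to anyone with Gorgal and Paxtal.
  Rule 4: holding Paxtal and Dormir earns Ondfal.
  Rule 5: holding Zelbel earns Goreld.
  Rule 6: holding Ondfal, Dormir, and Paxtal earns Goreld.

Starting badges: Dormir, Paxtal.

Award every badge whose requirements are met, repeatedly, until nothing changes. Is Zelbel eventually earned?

Zelbel would need Gorgal and Paxtal (Rule 3), but Gorgal is never earned.

No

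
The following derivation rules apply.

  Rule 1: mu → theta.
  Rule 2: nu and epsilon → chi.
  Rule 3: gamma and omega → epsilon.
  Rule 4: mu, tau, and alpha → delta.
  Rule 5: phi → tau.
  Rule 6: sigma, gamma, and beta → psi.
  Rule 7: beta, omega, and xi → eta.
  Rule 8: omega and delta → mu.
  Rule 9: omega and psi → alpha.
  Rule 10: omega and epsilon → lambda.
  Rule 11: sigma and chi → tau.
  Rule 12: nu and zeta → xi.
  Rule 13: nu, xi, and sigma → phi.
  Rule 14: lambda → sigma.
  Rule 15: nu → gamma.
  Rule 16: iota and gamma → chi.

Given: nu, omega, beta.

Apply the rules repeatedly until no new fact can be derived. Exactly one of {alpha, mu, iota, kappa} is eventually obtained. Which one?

nu holds, so gamma follows (Rule 15).
gamma and omega hold, so epsilon follows (Rule 3).
From omega and epsilon, Rule 10 gives lambda.
From lambda, Rule 14 gives sigma.
sigma, gamma, and beta hold, so psi follows (Rule 6).
omega and psi hold, so alpha follows (Rule 9).
mu would need omega and delta (Rule 8), but delta is never established. No rule produces kappa, and it is not given. No rule produces iota, and it is not given.

alpha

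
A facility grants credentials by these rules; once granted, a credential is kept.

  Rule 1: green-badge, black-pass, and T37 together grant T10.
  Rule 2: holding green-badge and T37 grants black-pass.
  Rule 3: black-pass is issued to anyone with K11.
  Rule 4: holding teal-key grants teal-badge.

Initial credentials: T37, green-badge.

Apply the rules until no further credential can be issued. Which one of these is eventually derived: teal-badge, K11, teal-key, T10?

T10

Holding green-badge and T37 grants black-pass (Rule 2).
Holding green-badge, black-pass, and T37 grants T10 (Rule 1).
teal-badge would need teal-key (Rule 4), but teal-key is never granted. No rule produces teal-key, and it is not given. No rule produces K11, and it is not given.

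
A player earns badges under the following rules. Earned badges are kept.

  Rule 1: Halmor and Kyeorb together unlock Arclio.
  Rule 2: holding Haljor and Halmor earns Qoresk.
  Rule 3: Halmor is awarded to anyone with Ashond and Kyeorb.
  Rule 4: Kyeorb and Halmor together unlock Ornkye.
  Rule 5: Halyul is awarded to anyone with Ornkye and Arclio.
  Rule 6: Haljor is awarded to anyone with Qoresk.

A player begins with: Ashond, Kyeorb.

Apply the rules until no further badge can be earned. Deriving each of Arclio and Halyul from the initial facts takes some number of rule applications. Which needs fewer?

Arclio

Arclio: With Ashond and Kyeorb, Halmor is earned (Rule 3). With Halmor and Kyeorb, Arclio is earned (Rule 1). [2 rule applications]
Halyul: With Ashond and Kyeorb, Halmor is earned (Rule 3). With Kyeorb and Halmor, Ornkye is earned (Rule 4). With Halmor and Kyeorb, Arclio is earned (Rule 1). With Ornkye and Arclio, Halyul is earned (Rule 5). [4 rule applications]
Arclio needs fewer.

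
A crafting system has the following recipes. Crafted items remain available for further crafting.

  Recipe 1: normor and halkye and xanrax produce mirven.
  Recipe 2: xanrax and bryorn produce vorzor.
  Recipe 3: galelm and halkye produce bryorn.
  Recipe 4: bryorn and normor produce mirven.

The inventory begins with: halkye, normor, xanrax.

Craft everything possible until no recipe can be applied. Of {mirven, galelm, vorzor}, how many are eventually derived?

normor and halkye and xanrax → mirven (Recipe 1).
mirven: reached.
No rule produces galelm, and it is not given.
vorzor would need xanrax and bryorn (Recipe 2), but bryorn is never obtained.
Reached: mirven — 1 of the 3.

1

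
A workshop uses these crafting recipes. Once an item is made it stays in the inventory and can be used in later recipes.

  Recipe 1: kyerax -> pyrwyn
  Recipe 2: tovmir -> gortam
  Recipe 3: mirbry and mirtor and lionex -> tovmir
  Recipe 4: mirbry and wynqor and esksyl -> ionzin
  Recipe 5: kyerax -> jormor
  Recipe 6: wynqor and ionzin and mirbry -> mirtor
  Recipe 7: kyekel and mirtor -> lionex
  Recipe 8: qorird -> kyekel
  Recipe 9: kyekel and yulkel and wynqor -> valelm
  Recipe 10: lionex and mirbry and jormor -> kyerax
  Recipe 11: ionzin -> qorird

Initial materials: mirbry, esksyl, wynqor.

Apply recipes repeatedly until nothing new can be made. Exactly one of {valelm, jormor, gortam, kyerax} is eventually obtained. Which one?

Using Recipe 4, mirbry, wynqor, and esksyl make ionzin.
wynqor and ionzin and mirbry -> mirtor (Recipe 6).
ionzin -> qorird (Recipe 11).
qorird -> kyekel (Recipe 8).
Using Recipe 7, kyekel and mirtor make lionex.
mirbry and mirtor and lionex -> tovmir (Recipe 3).
Using Recipe 2, tovmir makes gortam.
jormor would need kyerax (Recipe 5), but kyerax is never obtained. valelm would need kyekel, yulkel, and wynqor (Recipe 9), but yulkel is never obtained. kyerax would need lionex, mirbry, and jormor (Recipe 10), but jormor is never obtained.

gortam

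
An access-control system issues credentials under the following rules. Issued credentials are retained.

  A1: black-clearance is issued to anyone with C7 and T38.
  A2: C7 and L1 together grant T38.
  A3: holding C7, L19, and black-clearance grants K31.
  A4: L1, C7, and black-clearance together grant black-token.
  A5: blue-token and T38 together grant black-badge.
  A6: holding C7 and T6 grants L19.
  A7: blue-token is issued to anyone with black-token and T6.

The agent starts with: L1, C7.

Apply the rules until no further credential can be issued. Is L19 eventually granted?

No

L19 would need C7 and T6 (A6), but T6 is never granted.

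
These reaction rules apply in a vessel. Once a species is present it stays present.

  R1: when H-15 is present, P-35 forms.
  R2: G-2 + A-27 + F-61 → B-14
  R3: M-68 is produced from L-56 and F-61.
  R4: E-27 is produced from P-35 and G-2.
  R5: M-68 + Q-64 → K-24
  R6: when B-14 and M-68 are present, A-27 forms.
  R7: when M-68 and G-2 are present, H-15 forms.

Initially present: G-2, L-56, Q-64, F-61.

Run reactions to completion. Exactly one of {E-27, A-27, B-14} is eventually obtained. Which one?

E-27

L-56 and F-61 present → M-68 forms (R3).
M-68 and G-2 present → H-15 forms (R7).
H-15 present → P-35 forms (R1).
P-35 and G-2 present → E-27 forms (R4).
A-27 would need B-14 and M-68 (R6), but B-14 never forms. B-14 would need G-2, A-27, and F-61 (R2), but A-27 never forms.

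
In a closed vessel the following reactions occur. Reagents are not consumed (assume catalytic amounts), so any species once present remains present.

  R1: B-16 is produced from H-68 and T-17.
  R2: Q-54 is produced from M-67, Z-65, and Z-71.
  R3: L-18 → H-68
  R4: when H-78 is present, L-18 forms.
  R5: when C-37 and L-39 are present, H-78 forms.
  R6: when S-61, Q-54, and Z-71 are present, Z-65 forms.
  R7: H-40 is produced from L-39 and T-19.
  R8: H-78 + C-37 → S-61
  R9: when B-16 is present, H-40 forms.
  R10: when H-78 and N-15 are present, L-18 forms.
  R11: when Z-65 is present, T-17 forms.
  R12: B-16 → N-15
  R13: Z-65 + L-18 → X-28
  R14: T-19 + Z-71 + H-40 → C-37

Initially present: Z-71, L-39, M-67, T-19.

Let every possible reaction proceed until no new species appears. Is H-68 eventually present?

Yes

L-39 and T-19 present → H-40 forms (R7).
T-19, Z-71, and H-40 present → C-37 forms (R14).
C-37 and L-39 present → H-78 forms (R5).
H-78 present → L-18 forms (R4).
L-18 present → H-68 forms (R3).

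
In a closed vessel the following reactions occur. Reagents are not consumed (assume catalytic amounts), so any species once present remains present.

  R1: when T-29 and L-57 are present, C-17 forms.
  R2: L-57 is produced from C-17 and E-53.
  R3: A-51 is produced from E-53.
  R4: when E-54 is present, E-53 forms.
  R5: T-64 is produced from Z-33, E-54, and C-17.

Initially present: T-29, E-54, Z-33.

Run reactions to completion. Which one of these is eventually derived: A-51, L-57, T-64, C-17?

A-51

E-54 present → E-53 forms (R4).
E-53 present → A-51 forms (R3).
T-64 would need Z-33, E-54, and C-17 (R5), but C-17 never forms. C-17 would need T-29 and L-57 (R1), but L-57 never forms. L-57 would need C-17 and E-53 (R2), but C-17 never forms.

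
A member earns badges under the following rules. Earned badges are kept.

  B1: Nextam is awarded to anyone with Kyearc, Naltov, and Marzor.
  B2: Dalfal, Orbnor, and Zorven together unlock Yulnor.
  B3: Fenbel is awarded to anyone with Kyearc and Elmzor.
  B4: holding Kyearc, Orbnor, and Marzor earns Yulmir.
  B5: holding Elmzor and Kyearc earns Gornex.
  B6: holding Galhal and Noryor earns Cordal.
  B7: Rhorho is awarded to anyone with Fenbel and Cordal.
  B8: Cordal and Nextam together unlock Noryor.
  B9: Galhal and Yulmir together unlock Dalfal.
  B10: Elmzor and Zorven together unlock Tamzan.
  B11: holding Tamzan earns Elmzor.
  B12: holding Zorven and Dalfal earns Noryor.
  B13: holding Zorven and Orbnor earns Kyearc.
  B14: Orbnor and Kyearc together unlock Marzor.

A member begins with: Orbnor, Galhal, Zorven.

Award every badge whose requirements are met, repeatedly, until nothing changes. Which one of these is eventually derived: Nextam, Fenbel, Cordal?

Cordal

With Zorven and Orbnor, Kyearc is earned (B13).
With Orbnor and Kyearc, Marzor is earned (B14).
With Kyearc, Orbnor, and Marzor, Yulmir is earned (B4).
With Galhal and Yulmir, Dalfal is earned (B9).
With Zorven and Dalfal, Noryor is earned (B12).
With Galhal and Noryor, Cordal is earned (B6).
Nextam would need Kyearc, Naltov, and Marzor (B1), but Naltov is never earned. Fenbel would need Kyearc and Elmzor (B3), but Elmzor is never earned.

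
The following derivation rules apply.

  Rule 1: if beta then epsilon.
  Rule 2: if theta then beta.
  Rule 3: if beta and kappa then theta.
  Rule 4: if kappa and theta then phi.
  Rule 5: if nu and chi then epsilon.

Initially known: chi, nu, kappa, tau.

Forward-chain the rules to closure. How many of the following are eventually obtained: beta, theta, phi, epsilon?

nu and chi hold, so epsilon follows (Rule 5).
beta would need theta (Rule 2), but theta is never established.
theta would need beta and kappa (Rule 3), but beta is never established.
phi would need kappa and theta (Rule 4), but theta is never established.
epsilon: reached.
Reached: epsilon — 1 of the 4.

1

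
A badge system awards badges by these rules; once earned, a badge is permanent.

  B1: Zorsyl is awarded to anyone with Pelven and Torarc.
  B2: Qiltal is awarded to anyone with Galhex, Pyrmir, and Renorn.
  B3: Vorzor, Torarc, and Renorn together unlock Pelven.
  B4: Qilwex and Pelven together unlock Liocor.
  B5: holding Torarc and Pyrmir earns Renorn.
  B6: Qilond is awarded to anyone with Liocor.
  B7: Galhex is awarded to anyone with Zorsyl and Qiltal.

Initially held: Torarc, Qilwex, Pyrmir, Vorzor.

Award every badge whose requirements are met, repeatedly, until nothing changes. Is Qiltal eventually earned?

Qiltal would need Galhex, Pyrmir, and Renorn (B2), but Galhex is never earned.

No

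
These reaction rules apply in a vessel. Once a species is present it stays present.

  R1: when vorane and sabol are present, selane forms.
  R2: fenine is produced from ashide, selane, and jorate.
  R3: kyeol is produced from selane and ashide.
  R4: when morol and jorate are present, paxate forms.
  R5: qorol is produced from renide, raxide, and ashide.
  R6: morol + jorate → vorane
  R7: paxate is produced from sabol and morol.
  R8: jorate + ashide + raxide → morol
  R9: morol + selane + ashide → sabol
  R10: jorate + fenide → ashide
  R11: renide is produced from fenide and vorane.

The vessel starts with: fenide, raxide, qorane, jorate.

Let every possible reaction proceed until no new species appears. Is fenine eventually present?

fenine would need ashide, selane, and jorate (R2), but selane never forms.

No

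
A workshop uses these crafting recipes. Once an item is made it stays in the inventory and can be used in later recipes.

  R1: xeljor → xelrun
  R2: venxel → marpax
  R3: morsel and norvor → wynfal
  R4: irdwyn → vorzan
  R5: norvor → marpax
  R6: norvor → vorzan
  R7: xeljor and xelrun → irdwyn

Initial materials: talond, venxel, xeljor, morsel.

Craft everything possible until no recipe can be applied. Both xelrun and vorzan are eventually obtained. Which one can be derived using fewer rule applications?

xelrun: Using R1, xeljor makes xelrun. [1 rule application]
vorzan: Using R1, xeljor makes xelrun. xeljor and xelrun → irdwyn (R7). irdwyn → vorzan (R4). [3 rule applications]
xelrun needs fewer.

xelrun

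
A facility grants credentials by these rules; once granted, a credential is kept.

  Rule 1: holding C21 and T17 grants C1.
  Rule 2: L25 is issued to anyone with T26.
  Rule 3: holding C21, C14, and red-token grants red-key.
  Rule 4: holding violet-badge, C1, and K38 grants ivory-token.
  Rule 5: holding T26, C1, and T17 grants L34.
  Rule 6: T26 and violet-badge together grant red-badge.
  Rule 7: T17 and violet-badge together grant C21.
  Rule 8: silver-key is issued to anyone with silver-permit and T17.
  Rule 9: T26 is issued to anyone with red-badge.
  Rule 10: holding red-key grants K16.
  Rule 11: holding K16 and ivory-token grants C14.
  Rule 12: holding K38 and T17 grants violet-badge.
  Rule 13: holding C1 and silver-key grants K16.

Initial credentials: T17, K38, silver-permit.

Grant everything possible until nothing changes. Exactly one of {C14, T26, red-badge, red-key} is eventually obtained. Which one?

Holding K38 and T17 grants violet-badge (Rule 12).
Holding silver-permit and T17 grants silver-key (Rule 8).
Holding T17 and violet-badge grants C21 (Rule 7).
Holding C21 and T17 grants C1 (Rule 1).
Holding C1 and silver-key grants K16 (Rule 13).
Holding violet-badge, C1, and K38 grants ivory-token (Rule 4).
Holding K16 and ivory-token grants C14 (Rule 11).
red-key would need C21, C14, and red-token (Rule 3), but red-token is never granted. T26 would need red-badge (Rule 9), but red-badge is never granted. red-badge would need T26 and violet-badge (Rule 6), but T26 is never granted.

C14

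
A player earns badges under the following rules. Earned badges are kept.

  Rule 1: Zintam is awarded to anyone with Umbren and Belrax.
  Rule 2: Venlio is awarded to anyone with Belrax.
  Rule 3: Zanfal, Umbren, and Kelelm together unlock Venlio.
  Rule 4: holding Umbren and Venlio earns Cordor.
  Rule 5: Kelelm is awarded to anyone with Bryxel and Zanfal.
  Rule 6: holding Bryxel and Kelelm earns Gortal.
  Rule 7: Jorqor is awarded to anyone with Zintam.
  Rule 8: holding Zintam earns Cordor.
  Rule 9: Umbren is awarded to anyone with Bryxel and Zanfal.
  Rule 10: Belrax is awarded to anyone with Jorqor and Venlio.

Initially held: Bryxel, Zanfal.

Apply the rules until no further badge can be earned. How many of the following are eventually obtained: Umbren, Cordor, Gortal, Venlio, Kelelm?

5

With Bryxel and Zanfal, Umbren is earned (Rule 9).
With Bryxel and Zanfal, Kelelm is earned (Rule 5).
With Zanfal, Umbren, and Kelelm, Venlio is earned (Rule 3).
With Bryxel and Kelelm, Gortal is earned (Rule 6).
With Umbren and Venlio, Cordor is earned (Rule 4).
Umbren: reached.
Cordor: reached.
Gortal: reached.
Venlio: reached.
Kelelm: reached.
All 5 are reached.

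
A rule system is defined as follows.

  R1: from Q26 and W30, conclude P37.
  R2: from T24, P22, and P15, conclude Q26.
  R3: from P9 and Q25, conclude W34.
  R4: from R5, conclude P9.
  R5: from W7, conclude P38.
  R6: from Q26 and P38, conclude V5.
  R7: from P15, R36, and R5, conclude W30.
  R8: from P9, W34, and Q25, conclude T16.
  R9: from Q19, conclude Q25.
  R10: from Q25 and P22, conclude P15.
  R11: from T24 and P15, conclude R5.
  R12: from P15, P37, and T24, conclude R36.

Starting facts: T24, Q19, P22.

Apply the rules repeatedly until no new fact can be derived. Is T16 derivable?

From Q19, R9 gives Q25.
From Q25 and P22, R10 gives P15.
T24 and P15 hold, so R5 follows (R11).
R5 holds, so P9 follows (R4).
P9 and Q25 hold, so W34 follows (R3).
From P9, W34, and Q25, R8 gives T16.

Yes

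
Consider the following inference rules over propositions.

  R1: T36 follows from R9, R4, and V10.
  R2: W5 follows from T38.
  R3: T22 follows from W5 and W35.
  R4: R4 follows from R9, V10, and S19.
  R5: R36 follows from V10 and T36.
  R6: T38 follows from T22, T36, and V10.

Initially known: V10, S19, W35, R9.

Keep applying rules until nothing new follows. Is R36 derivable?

Yes

From R9, V10, and S19, R4 gives R4.
From R9, R4, and V10, R1 gives T36.
V10 and T36 hold, so R36 follows (R5).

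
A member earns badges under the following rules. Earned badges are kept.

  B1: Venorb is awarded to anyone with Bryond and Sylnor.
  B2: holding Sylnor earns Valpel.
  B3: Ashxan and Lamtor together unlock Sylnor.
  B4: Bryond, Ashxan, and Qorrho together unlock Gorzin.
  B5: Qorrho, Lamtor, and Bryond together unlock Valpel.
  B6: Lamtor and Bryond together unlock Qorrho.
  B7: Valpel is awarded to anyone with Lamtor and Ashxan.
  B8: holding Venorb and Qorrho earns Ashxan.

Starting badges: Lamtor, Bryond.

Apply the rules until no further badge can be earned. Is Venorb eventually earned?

Venorb would need Bryond and Sylnor (B1), but Sylnor is never earned.

No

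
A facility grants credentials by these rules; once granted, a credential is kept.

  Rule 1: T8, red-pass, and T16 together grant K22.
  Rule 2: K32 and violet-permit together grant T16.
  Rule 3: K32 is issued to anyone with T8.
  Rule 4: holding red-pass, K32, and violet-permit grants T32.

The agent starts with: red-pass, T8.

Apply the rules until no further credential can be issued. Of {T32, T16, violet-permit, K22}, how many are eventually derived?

T32 would need red-pass, K32, and violet-permit (Rule 4), but violet-permit is never granted.
T16 would need K32 and violet-permit (Rule 2), but violet-permit is never granted.
No rule produces violet-permit, and it is not given.
K22 would need T8, red-pass, and T16 (Rule 1), but T16 is never granted.
None of the 4 are reached.

0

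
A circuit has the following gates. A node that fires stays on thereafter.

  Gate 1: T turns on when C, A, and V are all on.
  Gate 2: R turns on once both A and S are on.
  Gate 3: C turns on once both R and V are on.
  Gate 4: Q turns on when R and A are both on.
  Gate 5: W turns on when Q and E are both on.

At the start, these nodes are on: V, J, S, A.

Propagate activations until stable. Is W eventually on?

W would need Q and E (Gate 5), but E never turns on.

No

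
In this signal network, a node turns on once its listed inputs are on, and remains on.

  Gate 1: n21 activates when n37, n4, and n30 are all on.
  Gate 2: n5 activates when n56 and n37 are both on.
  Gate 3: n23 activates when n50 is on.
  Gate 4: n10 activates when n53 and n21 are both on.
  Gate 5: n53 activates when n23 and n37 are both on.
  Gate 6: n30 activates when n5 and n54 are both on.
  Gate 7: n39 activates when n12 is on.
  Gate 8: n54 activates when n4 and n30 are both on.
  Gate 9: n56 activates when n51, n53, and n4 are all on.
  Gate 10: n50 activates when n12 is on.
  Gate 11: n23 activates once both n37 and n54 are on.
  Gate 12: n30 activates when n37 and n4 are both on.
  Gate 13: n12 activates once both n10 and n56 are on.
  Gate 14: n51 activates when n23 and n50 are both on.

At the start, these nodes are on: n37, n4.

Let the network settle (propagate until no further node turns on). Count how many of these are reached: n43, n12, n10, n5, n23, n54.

3

Gate 12: n37 and n4 on → n30 on.
n37, n4, and n30 are on, so n21 activates (Gate 1).
n4 and n30 are on, so n54 activates (Gate 8).
n37 and n54 are on, so n23 activates (Gate 11).
n23 and n37 are on, so n53 activates (Gate 5).
n53 and n21 are on, so n10 activates (Gate 4).
No rule produces n43, and it is not given.
n12 would need n10 and n56 (Gate 13), but n56 never turns on.
n10: reached.
n5 would need n56 and n37 (Gate 2), but n56 never turns on.
n23: reached.
n54: reached.
Reached: n10, n23, and n54 — 3 of the 6.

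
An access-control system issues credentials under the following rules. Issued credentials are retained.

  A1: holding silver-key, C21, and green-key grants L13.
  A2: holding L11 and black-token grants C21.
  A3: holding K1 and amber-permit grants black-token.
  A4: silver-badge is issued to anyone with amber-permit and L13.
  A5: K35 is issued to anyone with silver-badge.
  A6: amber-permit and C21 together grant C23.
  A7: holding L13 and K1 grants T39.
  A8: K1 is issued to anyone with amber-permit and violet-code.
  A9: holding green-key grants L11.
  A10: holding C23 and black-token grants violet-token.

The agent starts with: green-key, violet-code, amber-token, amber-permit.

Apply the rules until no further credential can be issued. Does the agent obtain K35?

No

K35 would need silver-badge (A5), but silver-badge is never granted.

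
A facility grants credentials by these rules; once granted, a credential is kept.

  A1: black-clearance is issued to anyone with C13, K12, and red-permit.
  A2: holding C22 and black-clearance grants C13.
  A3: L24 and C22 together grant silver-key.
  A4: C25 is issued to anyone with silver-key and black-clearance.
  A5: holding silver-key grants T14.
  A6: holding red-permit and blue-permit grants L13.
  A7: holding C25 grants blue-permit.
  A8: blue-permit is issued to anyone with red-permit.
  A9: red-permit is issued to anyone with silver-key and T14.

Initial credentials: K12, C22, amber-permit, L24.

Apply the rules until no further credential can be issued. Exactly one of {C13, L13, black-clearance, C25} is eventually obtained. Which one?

Holding L24 and C22 grants silver-key (A3).
Holding silver-key grants T14 (A5).
Holding silver-key and T14 grants red-permit (A9).
Holding red-permit grants blue-permit (A8).
Holding red-permit and blue-permit grants L13 (A6).
C25 would need silver-key and black-clearance (A4), but black-clearance is never granted. C13 would need C22 and black-clearance (A2), but black-clearance is never granted. black-clearance would need C13, K12, and red-permit (A1), but C13 is never granted.

L13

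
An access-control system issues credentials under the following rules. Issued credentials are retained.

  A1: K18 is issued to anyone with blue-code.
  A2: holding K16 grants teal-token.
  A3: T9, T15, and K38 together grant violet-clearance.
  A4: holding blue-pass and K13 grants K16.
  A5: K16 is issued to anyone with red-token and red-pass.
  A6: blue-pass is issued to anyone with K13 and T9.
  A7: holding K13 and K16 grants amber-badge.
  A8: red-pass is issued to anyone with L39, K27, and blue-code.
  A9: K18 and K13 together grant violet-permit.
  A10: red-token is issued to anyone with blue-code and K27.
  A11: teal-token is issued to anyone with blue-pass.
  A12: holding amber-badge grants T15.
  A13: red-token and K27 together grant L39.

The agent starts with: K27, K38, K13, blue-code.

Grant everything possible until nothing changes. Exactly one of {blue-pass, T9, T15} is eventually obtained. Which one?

T15

Holding blue-code and K27 grants red-token (A10).
Holding red-token and K27 grants L39 (A13).
Holding L39, K27, and blue-code grants red-pass (A8).
Holding red-token and red-pass grants K16 (A5).
Holding K13 and K16 grants amber-badge (A7).
Holding amber-badge grants T15 (A12).
No rule produces T9, and it is not given. blue-pass would need K13 and T9 (A6), but T9 is never granted.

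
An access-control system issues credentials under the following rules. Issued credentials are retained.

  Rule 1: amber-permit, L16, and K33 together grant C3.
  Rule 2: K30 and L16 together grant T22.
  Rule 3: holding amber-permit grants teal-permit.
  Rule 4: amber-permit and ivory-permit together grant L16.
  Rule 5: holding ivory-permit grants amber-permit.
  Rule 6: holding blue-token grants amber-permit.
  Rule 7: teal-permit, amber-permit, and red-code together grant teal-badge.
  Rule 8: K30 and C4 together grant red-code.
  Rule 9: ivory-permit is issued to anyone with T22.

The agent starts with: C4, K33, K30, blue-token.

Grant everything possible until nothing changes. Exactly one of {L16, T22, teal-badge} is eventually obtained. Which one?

Holding K30 and C4 grants red-code (Rule 8).
Holding blue-token grants amber-permit (Rule 6).
Holding amber-permit grants teal-permit (Rule 3).
Holding teal-permit, amber-permit, and red-code grants teal-badge (Rule 7).
L16 would need amber-permit and ivory-permit (Rule 4), but ivory-permit is never granted. T22 would need K30 and L16 (Rule 2), but L16 is never granted.

teal-badge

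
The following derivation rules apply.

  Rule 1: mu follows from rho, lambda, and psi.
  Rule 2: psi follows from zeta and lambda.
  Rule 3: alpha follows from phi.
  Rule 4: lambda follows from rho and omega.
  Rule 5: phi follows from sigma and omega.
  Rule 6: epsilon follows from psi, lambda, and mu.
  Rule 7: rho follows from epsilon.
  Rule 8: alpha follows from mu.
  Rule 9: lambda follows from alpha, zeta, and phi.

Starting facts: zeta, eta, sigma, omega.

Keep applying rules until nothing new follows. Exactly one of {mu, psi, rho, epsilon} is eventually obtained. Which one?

From sigma and omega, Rule 5 gives phi.
From phi, Rule 3 gives alpha.
From alpha, zeta, and phi, Rule 9 gives lambda.
From zeta and lambda, Rule 2 gives psi.
mu would need rho, lambda, and psi (Rule 1), but rho is never established. rho would need epsilon (Rule 7), but epsilon is never established. epsilon would need psi, lambda, and mu (Rule 6), but mu is never established.

psi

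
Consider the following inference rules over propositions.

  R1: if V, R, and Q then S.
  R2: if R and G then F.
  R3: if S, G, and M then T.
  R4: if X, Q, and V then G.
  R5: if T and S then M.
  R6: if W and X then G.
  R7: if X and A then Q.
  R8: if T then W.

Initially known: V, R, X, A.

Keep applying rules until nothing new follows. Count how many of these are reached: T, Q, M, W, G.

2

X and A hold, so Q follows (R7).
From X, Q, and V, R4 gives G.
T would need S, G, and M (R3), but M is never established.
Q: reached.
M would need T and S (R5), but T is never established.
W would need T (R8), but T is never established.
G: reached.
Reached: Q and G — 2 of the 5.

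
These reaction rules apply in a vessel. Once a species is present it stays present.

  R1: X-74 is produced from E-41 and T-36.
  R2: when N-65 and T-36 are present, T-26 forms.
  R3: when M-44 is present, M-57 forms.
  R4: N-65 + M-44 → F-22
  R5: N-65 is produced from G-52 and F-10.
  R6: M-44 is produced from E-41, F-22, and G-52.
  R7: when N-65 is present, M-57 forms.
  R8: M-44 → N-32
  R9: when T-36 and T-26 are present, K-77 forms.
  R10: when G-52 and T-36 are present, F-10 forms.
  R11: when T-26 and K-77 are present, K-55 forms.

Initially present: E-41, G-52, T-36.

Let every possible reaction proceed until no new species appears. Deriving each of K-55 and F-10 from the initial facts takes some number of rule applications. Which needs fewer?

F-10

F-10: G-52 and T-36 present → F-10 forms (R10). [1 rule application]
K-55: G-52 and T-36 present → F-10 forms (R10). G-52 and F-10 present → N-65 forms (R5). N-65 and T-36 present → T-26 forms (R2). T-36 and T-26 present → K-77 forms (R9). T-26 and K-77 present → K-55 forms (R11). [5 rule applications]
F-10 needs fewer.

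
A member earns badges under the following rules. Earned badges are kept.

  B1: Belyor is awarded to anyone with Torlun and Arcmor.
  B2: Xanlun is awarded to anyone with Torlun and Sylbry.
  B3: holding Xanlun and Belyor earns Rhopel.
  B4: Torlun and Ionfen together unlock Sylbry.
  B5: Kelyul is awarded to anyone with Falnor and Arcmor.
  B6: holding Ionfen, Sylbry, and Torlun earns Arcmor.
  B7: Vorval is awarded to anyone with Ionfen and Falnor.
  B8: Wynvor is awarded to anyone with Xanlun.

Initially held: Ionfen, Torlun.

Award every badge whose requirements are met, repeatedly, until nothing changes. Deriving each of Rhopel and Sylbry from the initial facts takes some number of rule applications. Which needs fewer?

Sylbry: With Torlun and Ionfen, Sylbry is earned (B4). [1 rule application]
Rhopel: With Torlun and Ionfen, Sylbry is earned (B4). With Torlun and Sylbry, Xanlun is earned (B2). With Ionfen, Sylbry, and Torlun, Arcmor is earned (B6). With Torlun and Arcmor, Belyor is earned (B1). With Xanlun and Belyor, Rhopel is earned (B3). [5 rule applications]
Sylbry needs fewer.

Sylbry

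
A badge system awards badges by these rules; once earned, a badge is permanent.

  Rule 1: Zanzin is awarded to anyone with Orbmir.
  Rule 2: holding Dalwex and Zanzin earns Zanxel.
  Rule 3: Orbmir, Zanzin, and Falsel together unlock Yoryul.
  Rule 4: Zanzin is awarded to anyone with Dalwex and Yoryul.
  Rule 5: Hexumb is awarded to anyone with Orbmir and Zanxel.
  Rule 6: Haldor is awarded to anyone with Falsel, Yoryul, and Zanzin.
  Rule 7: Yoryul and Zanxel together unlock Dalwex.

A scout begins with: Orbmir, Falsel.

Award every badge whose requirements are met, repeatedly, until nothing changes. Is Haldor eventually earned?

Yes

With Orbmir, Zanzin is earned (Rule 1).
With Orbmir, Zanzin, and Falsel, Yoryul is earned (Rule 3).
With Falsel, Yoryul, and Zanzin, Haldor is earned (Rule 6).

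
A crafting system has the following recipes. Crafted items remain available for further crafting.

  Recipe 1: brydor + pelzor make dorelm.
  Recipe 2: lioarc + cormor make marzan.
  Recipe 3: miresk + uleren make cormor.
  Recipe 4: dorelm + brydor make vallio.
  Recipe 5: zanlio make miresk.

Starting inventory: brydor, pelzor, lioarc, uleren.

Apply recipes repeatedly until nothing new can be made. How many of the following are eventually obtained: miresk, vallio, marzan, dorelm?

2

brydor + pelzor → dorelm (Recipe 1).
dorelm + brydor → vallio (Recipe 4).
miresk would need zanlio (Recipe 5), but zanlio is never obtained.
vallio: reached.
marzan would need lioarc and cormor (Recipe 2), but cormor is never obtained.
dorelm: reached.
Reached: vallio and dorelm — 2 of the 4.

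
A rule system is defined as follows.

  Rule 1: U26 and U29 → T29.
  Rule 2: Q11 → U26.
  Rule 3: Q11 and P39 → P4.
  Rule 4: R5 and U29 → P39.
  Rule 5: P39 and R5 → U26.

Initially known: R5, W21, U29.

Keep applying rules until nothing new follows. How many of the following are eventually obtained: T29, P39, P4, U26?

3

R5 and U29 hold, so P39 follows (Rule 4).
P39 and R5 hold, so U26 follows (Rule 5).
U26 and U29 hold, so T29 follows (Rule 1).
T29: reached.
P39: reached.
P4 would need Q11 and P39 (Rule 3), but Q11 is never established.
U26: reached.
Reached: T29, P39, and U26 — 3 of the 4.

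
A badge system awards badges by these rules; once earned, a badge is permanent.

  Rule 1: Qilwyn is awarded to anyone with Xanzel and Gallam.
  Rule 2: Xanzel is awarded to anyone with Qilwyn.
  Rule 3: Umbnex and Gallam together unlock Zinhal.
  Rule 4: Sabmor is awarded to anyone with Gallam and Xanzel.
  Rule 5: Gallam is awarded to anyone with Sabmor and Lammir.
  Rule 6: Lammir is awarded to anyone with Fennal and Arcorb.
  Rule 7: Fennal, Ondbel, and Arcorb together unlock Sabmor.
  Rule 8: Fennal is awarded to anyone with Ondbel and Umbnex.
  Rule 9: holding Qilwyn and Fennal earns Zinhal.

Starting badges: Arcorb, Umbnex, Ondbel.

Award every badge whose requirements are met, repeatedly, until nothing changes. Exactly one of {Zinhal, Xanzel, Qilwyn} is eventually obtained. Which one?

Zinhal

With Ondbel and Umbnex, Fennal is earned (Rule 8).
With Fennal and Arcorb, Lammir is earned (Rule 6).
With Fennal, Ondbel, and Arcorb, Sabmor is earned (Rule 7).
With Sabmor and Lammir, Gallam is earned (Rule 5).
With Umbnex and Gallam, Zinhal is earned (Rule 3).
Xanzel would need Qilwyn (Rule 2), but Qilwyn is never earned. Qilwyn would need Xanzel and Gallam (Rule 1), but Xanzel is never earned.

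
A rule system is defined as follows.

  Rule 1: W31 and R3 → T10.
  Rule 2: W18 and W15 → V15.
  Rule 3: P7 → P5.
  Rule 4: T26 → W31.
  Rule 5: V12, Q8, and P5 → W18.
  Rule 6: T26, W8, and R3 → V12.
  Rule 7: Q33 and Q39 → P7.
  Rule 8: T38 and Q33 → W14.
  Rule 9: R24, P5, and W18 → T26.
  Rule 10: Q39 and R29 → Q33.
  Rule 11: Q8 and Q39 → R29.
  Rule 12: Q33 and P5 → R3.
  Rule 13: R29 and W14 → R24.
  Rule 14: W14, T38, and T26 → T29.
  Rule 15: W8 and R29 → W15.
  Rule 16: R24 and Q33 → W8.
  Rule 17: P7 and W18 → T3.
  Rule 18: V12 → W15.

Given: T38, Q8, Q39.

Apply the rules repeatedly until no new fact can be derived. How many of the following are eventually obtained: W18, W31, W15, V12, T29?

1

Q8 and Q39 hold, so R29 follows (Rule 11).
From Q39 and R29, Rule 10 gives Q33.
T38 and Q33 hold, so W14 follows (Rule 8).
From R29 and W14, Rule 13 gives R24.
R24 and Q33 hold, so W8 follows (Rule 16).
From W8 and R29, Rule 15 gives W15.
W18 would need V12, Q8, and P5 (Rule 5), but V12 is never established.
W31 would need T26 (Rule 4), but T26 is never established.
W15: reached.
V12 would need T26, W8, and R3 (Rule 6), but T26 is never established.
T29 would need W14, T38, and T26 (Rule 14), but T26 is never established.
Reached: W15 — 1 of the 5.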